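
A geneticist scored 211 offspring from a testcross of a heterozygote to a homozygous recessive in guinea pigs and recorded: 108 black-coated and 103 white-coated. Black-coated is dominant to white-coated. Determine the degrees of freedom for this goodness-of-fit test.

A testcross of a heterozygote (Aa × aa) gives a 1:1 phenotypic ratio.
A goodness-of-fit test with 2 phenotype classes has df = 2 − 1 = 1.

1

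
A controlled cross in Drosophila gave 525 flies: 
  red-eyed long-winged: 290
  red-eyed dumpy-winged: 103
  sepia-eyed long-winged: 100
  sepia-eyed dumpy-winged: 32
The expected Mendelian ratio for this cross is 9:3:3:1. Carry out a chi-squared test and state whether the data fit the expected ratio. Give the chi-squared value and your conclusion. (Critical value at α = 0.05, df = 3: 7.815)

Expected counts for N = 525 under a 9:3:3:1 ratio (total parts = 16):
  red-eyed long-winged: 525 × 9/16 = 295.3125
  red-eyed dumpy-winged: 525 × 3/16 = 98.4375
  sepia-eyed long-winged: 525 × 3/16 = 98.4375
  sepia-eyed dumpy-winged: 525 × 1/16 = 32.8125
χ² = Σ (O − E)² / E
  red-eyed long-winged: (290 − 295.3125)² / 295.3125 = 0.0956
  red-eyed dumpy-winged: (103 − 98.4375)² / 98.4375 = 0.2115
  sepia-eyed long-winged: (100 − 98.4375)² / 98.4375 = 0.0248
  sepia-eyed dumpy-winged: (32 − 32.8125)² / 32.8125 = 0.0201
χ² = 0.0956 + 0.2115 + 0.0248 + 0.0201 = 0.352
Degrees of freedom = 4 − 1 = 3; critical value at α = 0.05 is 7.815.
Since 0.352 < 7.815, we fail to reject the null hypothesis — the data are consistent with the 9:3:3:1 ratio.

0.352; consistent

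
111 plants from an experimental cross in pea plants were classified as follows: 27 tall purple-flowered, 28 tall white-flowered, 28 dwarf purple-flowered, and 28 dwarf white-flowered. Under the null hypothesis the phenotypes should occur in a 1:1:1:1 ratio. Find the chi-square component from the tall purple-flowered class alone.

Under the 1:1:1:1 hypothesis (Σ ratio = 4, N = 111):
  tall purple-flowered: 111 × 1/4 = 27.75
  tall white-flowered: 111 × 1/4 = 27.75
  dwarf purple-flowered: 111 × 1/4 = 27.75
  dwarf white-flowered: 111 × 1/4 = 27.75
Contribution of tall purple-flowered: (27 − 27.75)² / 27.75 = 0.0203

0.020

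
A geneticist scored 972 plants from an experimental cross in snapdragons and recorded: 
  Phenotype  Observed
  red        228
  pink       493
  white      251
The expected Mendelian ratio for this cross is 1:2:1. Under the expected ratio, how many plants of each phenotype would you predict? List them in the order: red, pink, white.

243, 486, 243

Expected counts for N = 972 under a 1:2:1 ratio (total parts = 4):
  red: 972 × 1/4 = 243
  pink: 972 × 2/4 = 486
  white: 972 × 1/4 = 243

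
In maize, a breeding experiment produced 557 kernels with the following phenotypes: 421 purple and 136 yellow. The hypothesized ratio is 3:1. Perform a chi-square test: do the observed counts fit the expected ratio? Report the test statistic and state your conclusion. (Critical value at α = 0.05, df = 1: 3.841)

Total ratio parts = 4. Expected numbers out of 557:
  purple: 557 × 3/4 = 417.75
  yellow: 557 × 1/4 = 139.25
χ² = Σ (O − E)² / E
  purple: (421 − 417.75)² / 417.75 = 0.0253
  yellow: (136 − 139.25)² / 139.25 = 0.0759
χ² = 0.0253 + 0.0759 = 0.1012 ≈ 0.101
Degrees of freedom = 2 − 1 = 1; critical value at α = 0.05 is 3.841.
Since 0.101 < 3.841, we fail to reject the null hypothesis — the data are consistent with the 3:1 ratio.

0.101; consistent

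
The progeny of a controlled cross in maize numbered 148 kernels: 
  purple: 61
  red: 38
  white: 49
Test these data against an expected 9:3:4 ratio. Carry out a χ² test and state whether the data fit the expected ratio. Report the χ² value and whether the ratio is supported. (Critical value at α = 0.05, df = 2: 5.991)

The 9:3:4 ratio has 16 parts, so with N = 148 the expected counts are:
  purple: 148 × 9/16 = 83.25
  red: 148 × 3/16 = 27.75
  white: 148 × 4/16 = 37
χ² = Σ (O − E)² / E
  purple: (61 − 83.25)² / 83.25 = 5.9467
  red: (38 − 27.75)² / 27.75 = 3.7860
  white: (49 − 37)² / 37 = 3.8919
χ² = 5.9467 + 3.7860 + 3.8919 = 13.6246 ≈ 13.625
Degrees of freedom = 3 − 1 = 2; critical value at α = 0.05 is 5.991.
Since 13.625 > 5.991, we reject the null hypothesis — the data do not fit the 9:3:4 ratio.

13.625; not consistent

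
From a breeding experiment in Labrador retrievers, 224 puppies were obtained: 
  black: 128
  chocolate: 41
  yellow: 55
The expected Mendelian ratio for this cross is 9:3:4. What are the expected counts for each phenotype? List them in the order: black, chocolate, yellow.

126, 42, 56

Expected counts for N = 224 under a 9:3:4 ratio (total parts = 16):
  black: 224 × 9/16 = 126
  chocolate: 224 × 3/16 = 42
  yellow: 224 × 4/16 = 56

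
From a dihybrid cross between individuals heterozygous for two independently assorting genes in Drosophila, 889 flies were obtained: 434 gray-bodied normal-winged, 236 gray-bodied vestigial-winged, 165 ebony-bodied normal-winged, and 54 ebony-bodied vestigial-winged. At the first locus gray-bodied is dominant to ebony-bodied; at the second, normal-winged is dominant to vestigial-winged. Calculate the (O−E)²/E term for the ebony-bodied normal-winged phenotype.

0.017

A dihybrid F₂ with independent assortment and complete dominance at both loci gives a 9:3:3:1 phenotypic ratio.
Expected counts for N = 889 under a 9:3:3:1 ratio (total parts = 16):
  gray-bodied normal-winged: 889 × 9/16 = 500.0625
  gray-bodied vestigial-winged: 889 × 3/16 = 166.6875
  ebony-bodied normal-winged: 889 × 3/16 = 166.6875
  ebony-bodied vestigial-winged: 889 × 1/16 = 55.5625
Contribution of ebony-bodied normal-winged: (165 − 166.6875)² / 166.6875 = 0.0171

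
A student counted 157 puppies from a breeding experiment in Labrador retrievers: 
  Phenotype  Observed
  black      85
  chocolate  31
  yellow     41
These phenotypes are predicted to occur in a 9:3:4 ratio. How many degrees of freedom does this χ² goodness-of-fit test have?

A goodness-of-fit test with 3 phenotype classes has df = 3 − 1 = 2.

2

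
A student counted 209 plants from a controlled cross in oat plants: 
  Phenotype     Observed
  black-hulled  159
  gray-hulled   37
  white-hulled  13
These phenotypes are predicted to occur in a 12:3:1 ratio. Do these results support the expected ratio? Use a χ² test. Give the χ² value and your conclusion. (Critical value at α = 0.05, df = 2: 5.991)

0.155; consistent

Under the 12:3:1 hypothesis (Σ ratio = 16, N = 209):
  black-hulled: 209 × 12/16 = 156.75
  gray-hulled: 209 × 3/16 = 39.1875
  white-hulled: 209 × 1/16 = 13.0625
χ² = Σ (O − E)² / E
  black-hulled: (159 − 156.75)² / 156.75 = 0.0323
  gray-hulled: (37 − 39.1875)² / 39.1875 = 0.1221
  white-hulled: (13 − 13.0625)² / 13.0625 = 0.0003
χ² = 0.0323 + 0.1221 + 0.0003 = 0.1547 ≈ 0.155
Degrees of freedom = 3 − 1 = 2; critical value at α = 0.05 is 5.991.
Since 0.155 < 5.991, we fail to reject the null hypothesis — the data are consistent with the 12:3:1 ratio.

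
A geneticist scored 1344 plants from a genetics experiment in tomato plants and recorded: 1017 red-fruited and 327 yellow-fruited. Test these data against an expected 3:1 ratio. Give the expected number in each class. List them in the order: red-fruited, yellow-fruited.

Expected counts for N = 1344 under a 3:1 ratio (total parts = 4):
  red-fruited: 1344 × 3/4 = 1008
  yellow-fruited: 1344 × 1/4 = 336

1008, 336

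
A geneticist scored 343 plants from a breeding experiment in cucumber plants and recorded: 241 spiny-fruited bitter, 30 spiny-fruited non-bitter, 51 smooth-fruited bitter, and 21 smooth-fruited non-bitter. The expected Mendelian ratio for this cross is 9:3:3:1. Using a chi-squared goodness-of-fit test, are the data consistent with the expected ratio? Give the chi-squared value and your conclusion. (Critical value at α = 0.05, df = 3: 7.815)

Under the 9:3:3:1 hypothesis (Σ ratio = 16, N = 343):
  spiny-fruited bitter: 343 × 9/16 = 192.9375
  spiny-fruited non-bitter: 343 × 3/16 = 64.3125
  smooth-fruited bitter: 343 × 3/16 = 64.3125
  smooth-fruited non-bitter: 343 × 1/16 = 21.4375
χ² = Σ (O − E)² / E
  spiny-fruited bitter: (241 − 192.9375)² / 192.9375 = 11.9728
  spiny-fruited non-bitter: (30 − 64.3125)² / 64.3125 = 18.3067
  smooth-fruited bitter: (51 − 64.3125)² / 64.3125 = 2.7556
  smooth-fruited non-bitter: (21 − 21.4375)² / 21.4375 = 0.0089
χ² = 11.9728 + 18.3067 + 2.7556 + 0.0089 = 33.044
Degrees of freedom = 4 − 1 = 3; critical value at α = 0.05 is 7.815.
Since 33.044 > 7.815, we reject the null hypothesis — the data do not fit the 9:3:3:1 ratio.

33.044; not consistent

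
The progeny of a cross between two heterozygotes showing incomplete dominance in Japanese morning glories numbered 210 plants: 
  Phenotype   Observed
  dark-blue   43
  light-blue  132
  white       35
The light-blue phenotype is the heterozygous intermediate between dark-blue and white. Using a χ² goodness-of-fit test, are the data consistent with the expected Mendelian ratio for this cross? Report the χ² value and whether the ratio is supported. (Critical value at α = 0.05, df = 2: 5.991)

With incomplete dominance, a heterozygote × heterozygote cross gives a 1:2:1 phenotypic ratio.
Total ratio parts = 4. Expected numbers out of 210:
  dark-blue: 210 × 1/4 = 52.5
  light-blue: 210 × 2/4 = 105
  white: 210 × 1/4 = 52.5
χ² = Σ (O − E)² / E
  dark-blue: (43 − 52.5)² / 52.5 = 1.7190
  light-blue: (132 − 105)² / 105 = 6.9429
  white: (35 − 52.5)² / 52.5 = 5.8333
χ² = 1.7190 + 6.9429 + 5.8333 = 14.4952 ≈ 14.495
Degrees of freedom = 3 − 1 = 2; critical value at α = 0.05 is 5.991.
Since 14.495 > 5.991, we reject the null hypothesis — the data do not fit the 1:2:1 ratio.

14.495; not consistent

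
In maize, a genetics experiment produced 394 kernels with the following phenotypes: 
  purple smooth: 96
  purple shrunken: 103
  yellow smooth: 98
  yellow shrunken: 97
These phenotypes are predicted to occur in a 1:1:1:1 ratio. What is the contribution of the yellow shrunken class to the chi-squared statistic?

Expected counts for N = 394 under a 1:1:1:1 ratio (total parts = 4):
  purple smooth: 394 × 1/4 = 98.5
  purple shrunken: 394 × 1/4 = 98.5
  yellow smooth: 394 × 1/4 = 98.5
  yellow shrunken: 394 × 1/4 = 98.5
Contribution of yellow shrunken: (97 − 98.5)² / 98.5 = 0.0228

0.023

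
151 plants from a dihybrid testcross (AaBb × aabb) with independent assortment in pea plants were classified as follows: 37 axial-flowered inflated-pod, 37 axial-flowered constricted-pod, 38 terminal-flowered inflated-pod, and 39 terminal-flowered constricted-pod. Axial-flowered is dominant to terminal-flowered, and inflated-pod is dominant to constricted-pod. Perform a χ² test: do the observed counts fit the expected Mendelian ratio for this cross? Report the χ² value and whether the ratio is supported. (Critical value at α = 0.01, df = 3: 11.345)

0.073; consistent

A dihybrid testcross with independent assortment gives a 1:1:1:1 ratio.
The 1:1:1:1 ratio has 4 parts, so with N = 151 the expected counts are:
  axial-flowered inflated-pod: 151 × 1/4 = 37.75
  axial-flowered constricted-pod: 151 × 1/4 = 37.75
  terminal-flowered inflated-pod: 151 × 1/4 = 37.75
  terminal-flowered constricted-pod: 151 × 1/4 = 37.75
χ² = Σ (O − E)² / E
  axial-flowered inflated-pod: (37 − 37.75)² / 37.75 = 0.0149
  axial-flowered constricted-pod: (37 − 37.75)² / 37.75 = 0.0149
  terminal-flowered inflated-pod: (38 − 37.75)² / 37.75 = 0.0017
  terminal-flowered constricted-pod: (39 − 37.75)² / 37.75 = 0.0414
χ² = 0.0149 + 0.0149 + 0.0017 + 0.0414 = 0.0729 ≈ 0.073
Degrees of freedom = 4 − 1 = 3; critical value at α = 0.01 is 11.345.
Since 0.073 < 11.345, we fail to reject the null hypothesis — the data are consistent with the 1:1:1:1 ratio.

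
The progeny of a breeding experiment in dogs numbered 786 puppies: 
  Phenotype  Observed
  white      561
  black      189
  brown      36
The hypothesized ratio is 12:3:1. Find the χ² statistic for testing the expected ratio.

16.641

Total ratio parts = 16. Expected numbers out of 786:
  white: 786 × 12/16 = 589.5
  black: 786 × 3/16 = 147.375
  brown: 786 × 1/16 = 49.125
χ² = Σ (O − E)² / E
  white: (561 − 589.5)² / 589.5 = 1.3779
  black: (189 − 147.375)² / 147.375 = 11.7567
  brown: (36 − 49.125)² / 49.125 = 3.5067
χ² = 1.3779 + 11.7567 + 3.5067 = 16.6413 ≈ 16.641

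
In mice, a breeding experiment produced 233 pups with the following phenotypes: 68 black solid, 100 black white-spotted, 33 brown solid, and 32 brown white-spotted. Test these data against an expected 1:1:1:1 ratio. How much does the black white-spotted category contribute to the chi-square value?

Total ratio parts = 4. Expected numbers out of 233:
  black solid: 233 × 1/4 = 58.25
  black white-spotted: 233 × 1/4 = 58.25
  brown solid: 233 × 1/4 = 58.25
  brown white-spotted: 233 × 1/4 = 58.25
Contribution of black white-spotted: (100 − 58.25)² / 58.25 = 29.9238

29.924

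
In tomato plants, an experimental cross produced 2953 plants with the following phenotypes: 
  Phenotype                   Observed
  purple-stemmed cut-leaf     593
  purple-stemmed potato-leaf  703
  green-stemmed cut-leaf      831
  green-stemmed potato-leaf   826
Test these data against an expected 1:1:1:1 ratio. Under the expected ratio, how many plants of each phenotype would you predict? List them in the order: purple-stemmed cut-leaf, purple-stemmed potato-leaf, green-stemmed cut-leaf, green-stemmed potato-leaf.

Total ratio parts = 4. Expected numbers out of 2953:
  purple-stemmed cut-leaf: 2953 × 1/4 = 738.25
  purple-stemmed potato-leaf: 2953 × 1/4 = 738.25
  green-stemmed cut-leaf: 2953 × 1/4 = 738.25
  green-stemmed potato-leaf: 2953 × 1/4 = 738.25

738.25, 738.25, 738.25, 738.25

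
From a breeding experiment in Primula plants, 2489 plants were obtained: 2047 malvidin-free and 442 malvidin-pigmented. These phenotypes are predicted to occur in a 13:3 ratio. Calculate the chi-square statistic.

1.607

Expected counts for N = 2489 under a 13:3 ratio (total parts = 16):
  malvidin-free: 2489 × 13/16 = 2022.3125
  malvidin-pigmented: 2489 × 3/16 = 466.6875
χ² = Σ (O − E)² / E
  malvidin-free: (2047 − 2022.3125)² / 2022.3125 = 0.3014
  malvidin-pigmented: (442 − 466.6875)² / 466.6875 = 1.3060
χ² = 0.3014 + 1.3060 = 1.6074 ≈ 1.607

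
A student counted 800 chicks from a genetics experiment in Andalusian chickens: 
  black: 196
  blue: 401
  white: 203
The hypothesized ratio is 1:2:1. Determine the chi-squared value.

0.128

The 1:2:1 ratio has 4 parts, so with N = 800 the expected counts are:
  black: 800 × 1/4 = 200
  blue: 800 × 2/4 = 400
  white: 800 × 1/4 = 200
χ² = Σ (O − E)² / E
  black: (196 − 200)² / 200 = 0.0800
  blue: (401 − 400)² / 400 = 0.0025
  white: (203 − 200)² / 200 = 0.0450
χ² = 0.0800 + 0.0025 + 0.0450 = 0.1275 ≈ 0.128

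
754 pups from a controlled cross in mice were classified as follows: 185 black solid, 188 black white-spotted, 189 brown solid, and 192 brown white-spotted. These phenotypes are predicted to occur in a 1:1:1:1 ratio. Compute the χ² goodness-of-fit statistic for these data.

The 1:1:1:1 ratio has 4 parts, so with N = 754 the expected counts are:
  black solid: 754 × 1/4 = 188.5
  black white-spotted: 754 × 1/4 = 188.5
  brown solid: 754 × 1/4 = 188.5
  brown white-spotted: 754 × 1/4 = 188.5
χ² = Σ (O − E)² / E
  black solid: (185 − 188.5)² / 188.5 = 0.0650
  black white-spotted: (188 − 188.5)² / 188.5 = 0.0013
  brown solid: (189 − 188.5)² / 188.5 = 0.0013
  brown white-spotted: (192 − 188.5)² / 188.5 = 0.0650
χ² = 0.0650 + 0.0013 + 0.0013 + 0.0650 = 0.1326 ≈ 0.133

0.133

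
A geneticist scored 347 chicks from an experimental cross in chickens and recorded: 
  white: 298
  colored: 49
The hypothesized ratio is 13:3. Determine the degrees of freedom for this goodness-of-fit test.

A goodness-of-fit test with 2 phenotype classes has df = 2 − 1 = 1.

1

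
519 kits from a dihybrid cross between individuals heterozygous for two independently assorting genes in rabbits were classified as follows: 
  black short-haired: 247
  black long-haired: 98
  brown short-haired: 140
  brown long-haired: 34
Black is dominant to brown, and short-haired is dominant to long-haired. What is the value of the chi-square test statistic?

A dihybrid F₂ with independent assortment and complete dominance at both loci gives a 9:3:3:1 phenotypic ratio.
Under the 9:3:3:1 hypothesis (Σ ratio = 16, N = 519):
  black short-haired: 519 × 9/16 = 291.9375
  black long-haired: 519 × 3/16 = 97.3125
  brown short-haired: 519 × 3/16 = 97.3125
  brown long-haired: 519 × 1/16 = 32.4375
χ² = Σ (O − E)² / E
  black short-haired: (247 − 291.9375)² / 291.9375 = 6.9172
  black long-haired: (98 − 97.3125)² / 97.3125 = 0.0049
  brown short-haired: (140 − 97.3125)² / 97.3125 = 18.7255
  brown long-haired: (34 − 32.4375)² / 32.4375 = 0.0753
χ² = 6.9172 + 0.0049 + 18.7255 + 0.0753 = 25.7229 ≈ 25.723

25.723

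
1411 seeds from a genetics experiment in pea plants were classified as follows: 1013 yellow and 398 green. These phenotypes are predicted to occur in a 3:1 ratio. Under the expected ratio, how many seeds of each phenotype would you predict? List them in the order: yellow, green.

1058.25, 352.75

Total ratio parts = 4. Expected numbers out of 1411:
  yellow: 1411 × 3/4 = 1058.25
  green: 1411 × 1/4 = 352.75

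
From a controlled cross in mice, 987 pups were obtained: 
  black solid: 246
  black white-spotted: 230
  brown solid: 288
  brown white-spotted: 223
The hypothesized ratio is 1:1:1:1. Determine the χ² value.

Expected counts for N = 987 under a 1:1:1:1 ratio (total parts = 4):
  black solid: 987 × 1/4 = 246.75
  black white-spotted: 987 × 1/4 = 246.75
  brown solid: 987 × 1/4 = 246.75
  brown white-spotted: 987 × 1/4 = 246.75
χ² = Σ (O − E)² / E
  black solid: (246 − 246.75)² / 246.75 = 0.0023
  black white-spotted: (230 − 246.75)² / 246.75 = 1.1370
  brown solid: (288 − 246.75)² / 246.75 = 6.8959
  brown white-spotted: (223 − 246.75)² / 246.75 = 2.2860
χ² = 0.0023 + 1.1370 + 6.8959 + 2.2860 = 10.3212 ≈ 10.321

10.321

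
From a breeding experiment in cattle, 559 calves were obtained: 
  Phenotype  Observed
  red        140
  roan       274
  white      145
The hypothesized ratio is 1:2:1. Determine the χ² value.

0.306

The 1:2:1 ratio has 4 parts, so with N = 559 the expected counts are:
  red: 559 × 1/4 = 139.75
  roan: 559 × 2/4 = 279.5
  white: 559 × 1/4 = 139.75
χ² = Σ (O − E)² / E
  red: (140 − 139.75)² / 139.75 = 0.0004
  roan: (274 − 279.5)² / 279.5 = 0.1082
  white: (145 − 139.75)² / 139.75 = 0.1972
χ² = 0.0004 + 0.1082 + 0.1972 = 0.3058 ≈ 0.306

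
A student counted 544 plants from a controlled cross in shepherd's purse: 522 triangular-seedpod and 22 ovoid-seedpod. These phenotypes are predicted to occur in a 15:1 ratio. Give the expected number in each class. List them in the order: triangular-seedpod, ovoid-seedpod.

The 15:1 ratio has 16 parts, so with N = 544 the expected counts are:
  triangular-seedpod: 544 × 15/16 = 510
  ovoid-seedpod: 544 × 1/16 = 34

510, 34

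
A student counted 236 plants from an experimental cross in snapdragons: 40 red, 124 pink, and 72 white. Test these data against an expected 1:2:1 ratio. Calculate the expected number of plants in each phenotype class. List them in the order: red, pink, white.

59, 118, 59

Under the 1:2:1 hypothesis (Σ ratio = 4, N = 236):
  red: 236 × 1/4 = 59
  pink: 236 × 2/4 = 118
  white: 236 × 1/4 = 59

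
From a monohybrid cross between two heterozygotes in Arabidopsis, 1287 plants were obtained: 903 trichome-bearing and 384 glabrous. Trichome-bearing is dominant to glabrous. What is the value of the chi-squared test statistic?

For a monohybrid cross between heterozygotes with complete dominance, the expected phenotypic ratio is 3:1.
Expected counts for N = 1287 under a 3:1 ratio (total parts = 4):
  trichome-bearing: 1287 × 3/4 = 965.25
  glabrous: 1287 × 1/4 = 321.75
χ² = Σ (O − E)² / E
  trichome-bearing: (903 − 965.25)² / 965.25 = 4.0146
  glabrous: (384 − 321.75)² / 321.75 = 12.0437
χ² = 4.0146 + 12.0437 = 16.0583 ≈ 16.058

16.058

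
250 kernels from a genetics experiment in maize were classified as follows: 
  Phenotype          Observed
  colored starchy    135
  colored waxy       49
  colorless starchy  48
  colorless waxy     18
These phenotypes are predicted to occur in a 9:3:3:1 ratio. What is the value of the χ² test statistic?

Expected counts for N = 250 under a 9:3:3:1 ratio (total parts = 16):
  colored starchy: 250 × 9/16 = 140.625
  colored waxy: 250 × 3/16 = 46.875
  colorless starchy: 250 × 3/16 = 46.875
  colorless waxy: 250 × 1/16 = 15.625
χ² = Σ (O − E)² / E
  colored starchy: (135 − 140.625)² / 140.625 = 0.2250
  colored waxy: (49 − 46.875)² / 46.875 = 0.0963
  colorless starchy: (48 − 46.875)² / 46.875 = 0.0270
  colorless waxy: (18 − 15.625)² / 15.625 = 0.3610
χ² = 0.2250 + 0.0963 + 0.0270 + 0.3610 = 0.7093 ≈ 0.709

0.709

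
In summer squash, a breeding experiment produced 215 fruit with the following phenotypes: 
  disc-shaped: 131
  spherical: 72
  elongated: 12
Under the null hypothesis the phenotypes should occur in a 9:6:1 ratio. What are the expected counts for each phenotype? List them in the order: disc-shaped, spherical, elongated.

Under the 9:6:1 hypothesis (Σ ratio = 16, N = 215):
  disc-shaped: 215 × 9/16 = 120.9375
  spherical: 215 × 6/16 = 80.625
  elongated: 215 × 1/16 = 13.4375

120.9375, 80.625, 13.4375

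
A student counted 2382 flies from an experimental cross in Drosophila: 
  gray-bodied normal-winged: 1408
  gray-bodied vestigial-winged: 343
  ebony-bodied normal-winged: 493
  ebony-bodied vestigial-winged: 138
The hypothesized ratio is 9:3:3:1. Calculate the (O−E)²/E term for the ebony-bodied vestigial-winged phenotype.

The 9:3:3:1 ratio has 16 parts, so with N = 2382 the expected counts are:
  gray-bodied normal-winged: 2382 × 9/16 = 1339.875
  gray-bodied vestigial-winged: 2382 × 3/16 = 446.625
  ebony-bodied normal-winged: 2382 × 3/16 = 446.625
  ebony-bodied vestigial-winged: 2382 × 1/16 = 148.875
Contribution of ebony-bodied vestigial-winged: (138 − 148.875)² / 148.875 = 0.7944

0.794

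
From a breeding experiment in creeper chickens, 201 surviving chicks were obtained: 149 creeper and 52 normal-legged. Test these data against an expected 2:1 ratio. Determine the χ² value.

5.037

Under the 2:1 hypothesis (Σ ratio = 3, N = 201):
  creeper: 201 × 2/3 = 134
  normal-legged: 201 × 1/3 = 67
χ² = Σ (O − E)² / E
  creeper: (149 − 134)² / 134 = 1.6791
  normal-legged: (52 − 67)² / 67 = 3.3582
χ² = 1.6791 + 3.3582 = 5.0373 ≈ 5.037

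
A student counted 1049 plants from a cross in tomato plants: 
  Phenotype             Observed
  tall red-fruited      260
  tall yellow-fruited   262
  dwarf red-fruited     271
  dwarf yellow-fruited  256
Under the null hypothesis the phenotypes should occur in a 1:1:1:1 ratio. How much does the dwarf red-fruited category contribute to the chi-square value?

0.292

Expected counts for N = 1049 under a 1:1:1:1 ratio (total parts = 4):
  tall red-fruited: 1049 × 1/4 = 262.25
  tall yellow-fruited: 1049 × 1/4 = 262.25
  dwarf red-fruited: 1049 × 1/4 = 262.25
  dwarf yellow-fruited: 1049 × 1/4 = 262.25
Contribution of dwarf red-fruited: (271 − 262.25)² / 262.25 = 0.2919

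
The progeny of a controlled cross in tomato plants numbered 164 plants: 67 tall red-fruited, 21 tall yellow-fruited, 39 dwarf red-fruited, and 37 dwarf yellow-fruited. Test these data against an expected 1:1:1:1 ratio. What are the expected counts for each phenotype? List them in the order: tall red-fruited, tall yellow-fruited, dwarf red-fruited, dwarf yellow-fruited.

41, 41, 41, 41

Expected counts for N = 164 under a 1:1:1:1 ratio (total parts = 4):
  tall red-fruited: 164 × 1/4 = 41
  tall yellow-fruited: 164 × 1/4 = 41
  dwarf red-fruited: 164 × 1/4 = 41
  dwarf yellow-fruited: 164 × 1/4 = 41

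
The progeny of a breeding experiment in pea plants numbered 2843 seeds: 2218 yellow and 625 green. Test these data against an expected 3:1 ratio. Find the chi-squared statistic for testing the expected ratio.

Under the 3:1 hypothesis (Σ ratio = 4, N = 2843):
  yellow: 2843 × 3/4 = 2132.25
  green: 2843 × 1/4 = 710.75
χ² = Σ (O − E)² / E
  yellow: (2218 − 2132.25)² / 2132.25 = 3.4485
  green: (625 − 710.75)² / 710.75 = 10.3455
χ² = 3.4485 + 10.3455 = 13.794

13.794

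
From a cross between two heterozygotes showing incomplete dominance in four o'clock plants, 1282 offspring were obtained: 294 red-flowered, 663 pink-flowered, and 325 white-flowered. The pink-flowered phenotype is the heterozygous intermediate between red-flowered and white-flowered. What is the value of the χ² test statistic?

With incomplete dominance, a heterozygote × heterozygote cross gives a 1:2:1 phenotypic ratio.
Expected counts for N = 1282 under a 1:2:1 ratio (total parts = 4):
  red-flowered: 1282 × 1/4 = 320.5
  pink-flowered: 1282 × 2/4 = 641
  white-flowered: 1282 × 1/4 = 320.5
χ² = Σ (O − E)² / E
  red-flowered: (294 − 320.5)² / 320.5 = 2.1911
  pink-flowered: (663 − 641)² / 641 = 0.7551
  white-flowered: (325 − 320.5)² / 320.5 = 0.0632
χ² = 2.1911 + 0.7551 + 0.0632 = 3.0094 ≈ 3.009

3.009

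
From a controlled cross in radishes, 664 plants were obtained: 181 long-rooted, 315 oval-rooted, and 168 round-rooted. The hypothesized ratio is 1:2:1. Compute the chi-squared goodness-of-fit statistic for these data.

Expected counts for N = 664 under a 1:2:1 ratio (total parts = 4):
  long-rooted: 664 × 1/4 = 166
  oval-rooted: 664 × 2/4 = 332
  round-rooted: 664 × 1/4 = 166
χ² = Σ (O − E)² / E
  long-rooted: (181 − 166)² / 166 = 1.3554
  oval-rooted: (315 − 332)² / 332 = 0.8705
  round-rooted: (168 − 166)² / 166 = 0.0241
χ² = 1.3554 + 0.8705 + 0.0241 = 2.250

2.250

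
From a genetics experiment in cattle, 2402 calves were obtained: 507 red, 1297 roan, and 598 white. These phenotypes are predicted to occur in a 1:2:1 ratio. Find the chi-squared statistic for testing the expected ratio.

Under the 1:2:1 hypothesis (Σ ratio = 4, N = 2402):
  red: 2402 × 1/4 = 600.5
  roan: 2402 × 2/4 = 1201
  white: 2402 × 1/4 = 600.5
χ² = Σ (O − E)² / E
  red: (507 − 600.5)² / 600.5 = 14.5583
  roan: (1297 − 1201)² / 1201 = 7.6736
  white: (598 − 600.5)² / 600.5 = 0.0104
χ² = 14.5583 + 7.6736 + 0.0104 = 22.2423 ≈ 22.242

22.242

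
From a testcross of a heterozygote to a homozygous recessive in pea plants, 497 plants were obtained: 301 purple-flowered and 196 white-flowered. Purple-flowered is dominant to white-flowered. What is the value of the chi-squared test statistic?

22.183

A testcross of a heterozygote (Aa × aa) gives a 1:1 phenotypic ratio.
The 1:1 ratio has 2 parts, so with N = 497 the expected counts are:
  purple-flowered: 497 × 1/2 = 248.5
  white-flowered: 497 × 1/2 = 248.5
χ² = Σ (O − E)² / E
  purple-flowered: (301 − 248.5)² / 248.5 = 11.0915
  white-flowered: (196 − 248.5)² / 248.5 = 11.0915
χ² = 11.0915 + 11.0915 = 22.183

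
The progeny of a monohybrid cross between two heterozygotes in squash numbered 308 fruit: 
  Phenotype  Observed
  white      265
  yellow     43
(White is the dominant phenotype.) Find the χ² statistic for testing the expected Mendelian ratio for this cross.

20.017

For a monohybrid cross between heterozygotes with complete dominance, the expected phenotypic ratio is 3:1.
Total ratio parts = 4. Expected numbers out of 308:
  white: 308 × 3/4 = 231
  yellow: 308 × 1/4 = 77
χ² = Σ (O − E)² / E
  white: (265 − 231)² / 231 = 5.0043
  yellow: (43 − 77)² / 77 = 15.0130
χ² = 5.0043 + 15.0130 = 20.0173 ≈ 20.017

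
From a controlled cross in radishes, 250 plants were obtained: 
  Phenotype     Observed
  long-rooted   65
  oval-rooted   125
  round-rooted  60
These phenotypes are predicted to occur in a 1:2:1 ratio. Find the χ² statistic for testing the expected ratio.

0.200

Total ratio parts = 4. Expected numbers out of 250:
  long-rooted: 250 × 1/4 = 62.5
  oval-rooted: 250 × 2/4 = 125
  round-rooted: 250 × 1/4 = 62.5
χ² = Σ (O − E)² / E
  long-rooted: (65 − 62.5)² / 62.5 = 0.1000
  oval-rooted: (125 − 125)² / 125 = 0.0000
  round-rooted: (60 − 62.5)² / 62.5 = 0.1000
χ² = 0.1000 + 0.0000 + 0.1000 = 0.200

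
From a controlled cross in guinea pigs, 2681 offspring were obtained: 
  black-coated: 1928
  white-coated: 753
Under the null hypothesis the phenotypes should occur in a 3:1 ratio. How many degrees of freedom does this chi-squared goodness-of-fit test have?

A goodness-of-fit test with 2 phenotype classes has df = 2 − 1 = 1.

1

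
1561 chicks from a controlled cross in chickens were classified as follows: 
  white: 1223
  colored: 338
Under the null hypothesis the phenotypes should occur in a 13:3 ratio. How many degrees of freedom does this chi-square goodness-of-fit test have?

1

A goodness-of-fit test with 2 phenotype classes has df = 2 − 1 = 1.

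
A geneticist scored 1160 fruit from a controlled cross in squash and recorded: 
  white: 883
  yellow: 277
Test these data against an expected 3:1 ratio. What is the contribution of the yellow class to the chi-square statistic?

The 3:1 ratio has 4 parts, so with N = 1160 the expected counts are:
  white: 1160 × 3/4 = 870
  yellow: 1160 × 1/4 = 290
Contribution of yellow: (277 − 290)² / 290 = 0.5828

0.583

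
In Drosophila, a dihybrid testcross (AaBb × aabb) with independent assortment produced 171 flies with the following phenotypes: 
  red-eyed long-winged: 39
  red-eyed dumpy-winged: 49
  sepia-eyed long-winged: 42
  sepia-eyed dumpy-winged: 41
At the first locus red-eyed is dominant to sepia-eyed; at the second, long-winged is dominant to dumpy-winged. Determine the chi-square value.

A dihybrid testcross with independent assortment gives a 1:1:1:1 ratio.
The 1:1:1:1 ratio has 4 parts, so with N = 171 the expected counts are:
  red-eyed long-winged: 171 × 1/4 = 42.75
  red-eyed dumpy-winged: 171 × 1/4 = 42.75
  sepia-eyed long-winged: 171 × 1/4 = 42.75
  sepia-eyed dumpy-winged: 171 × 1/4 = 42.75
χ² = Σ (O − E)² / E
  red-eyed long-winged: (39 − 42.75)² / 42.75 = 0.3289
  red-eyed dumpy-winged: (49 − 42.75)² / 42.75 = 0.9137
  sepia-eyed long-winged: (42 − 42.75)² / 42.75 = 0.0132
  sepia-eyed dumpy-winged: (41 − 42.75)² / 42.75 = 0.0716
χ² = 0.3289 + 0.9137 + 0.0132 + 0.0716 = 1.3274 ≈ 1.327

1.327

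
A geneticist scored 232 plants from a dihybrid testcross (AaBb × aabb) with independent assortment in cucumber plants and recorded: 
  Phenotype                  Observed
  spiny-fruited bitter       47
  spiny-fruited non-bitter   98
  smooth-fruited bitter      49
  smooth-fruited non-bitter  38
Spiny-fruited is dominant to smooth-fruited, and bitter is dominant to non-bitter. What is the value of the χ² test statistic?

37.966

A dihybrid testcross with independent assortment gives a 1:1:1:1 ratio.
Expected counts for N = 232 under a 1:1:1:1 ratio (total parts = 4):
  spiny-fruited bitter: 232 × 1/4 = 58
  spiny-fruited non-bitter: 232 × 1/4 = 58
  smooth-fruited bitter: 232 × 1/4 = 58
  smooth-fruited non-bitter: 232 × 1/4 = 58
χ² = Σ (O − E)² / E
  spiny-fruited bitter: (47 − 58)² / 58 = 2.0862
  spiny-fruited non-bitter: (98 − 58)² / 58 = 27.5862
  smooth-fruited bitter: (49 − 58)² / 58 = 1.3966
  smooth-fruited non-bitter: (38 − 58)² / 58 = 6.8966
χ² = 2.0862 + 27.5862 + 1.3966 + 6.8966 = 37.9656 ≈ 37.966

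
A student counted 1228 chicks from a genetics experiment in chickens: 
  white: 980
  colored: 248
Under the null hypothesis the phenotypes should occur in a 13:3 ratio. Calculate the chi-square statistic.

1.684

Under the 13:3 hypothesis (Σ ratio = 16, N = 1228):
  white: 1228 × 13/16 = 997.75
  colored: 1228 × 3/16 = 230.25
χ² = Σ (O − E)² / E
  white: (980 − 997.75)² / 997.75 = 0.3158
  colored: (248 − 230.25)² / 230.25 = 1.3683
χ² = 0.3158 + 1.3683 = 1.6841 ≈ 1.684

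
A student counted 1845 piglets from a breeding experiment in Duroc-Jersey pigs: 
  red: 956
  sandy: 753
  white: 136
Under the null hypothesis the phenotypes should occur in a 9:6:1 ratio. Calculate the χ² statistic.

15.561

The 9:6:1 ratio has 16 parts, so with N = 1845 the expected counts are:
  red: 1845 × 9/16 = 1037.8125
  sandy: 1845 × 6/16 = 691.875
  white: 1845 × 1/16 = 115.3125
χ² = Σ (O − E)² / E
  red: (956 − 1037.8125)² / 1037.8125 = 6.4494
  sandy: (753 − 691.875)² / 691.875 = 5.4002
  white: (136 − 115.3125)² / 115.3125 = 3.7114
χ² = 6.4494 + 5.4002 + 3.7114 = 15.561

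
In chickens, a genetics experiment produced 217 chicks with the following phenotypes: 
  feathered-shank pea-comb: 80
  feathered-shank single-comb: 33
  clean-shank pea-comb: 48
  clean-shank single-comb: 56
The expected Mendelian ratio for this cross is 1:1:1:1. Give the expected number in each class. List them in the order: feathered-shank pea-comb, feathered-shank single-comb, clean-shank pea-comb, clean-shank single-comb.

Expected counts for N = 217 under a 1:1:1:1 ratio (total parts = 4):
  feathered-shank pea-comb: 217 × 1/4 = 54.25
  feathered-shank single-comb: 217 × 1/4 = 54.25
  clean-shank pea-comb: 217 × 1/4 = 54.25
  clean-shank single-comb: 217 × 1/4 = 54.25

54.25, 54.25, 54.25, 54.25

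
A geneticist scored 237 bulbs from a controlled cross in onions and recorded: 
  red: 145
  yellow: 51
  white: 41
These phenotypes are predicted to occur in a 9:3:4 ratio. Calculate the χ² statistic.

Expected counts for N = 237 under a 9:3:4 ratio (total parts = 16):
  red: 237 × 9/16 = 133.3125
  yellow: 237 × 3/16 = 44.4375
  white: 237 × 4/16 = 59.25
χ² = Σ (O − E)² / E
  red: (145 − 133.3125)² / 133.3125 = 1.0246
  yellow: (51 − 44.4375)² / 44.4375 = 0.9691
  white: (41 − 59.25)² / 59.25 = 5.6213
χ² = 1.0246 + 0.9691 + 5.6213 = 7.615

7.615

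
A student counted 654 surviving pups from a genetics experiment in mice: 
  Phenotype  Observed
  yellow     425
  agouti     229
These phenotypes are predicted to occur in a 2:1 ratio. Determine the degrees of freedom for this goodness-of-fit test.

A goodness-of-fit test with 2 phenotype classes has df = 2 − 1 = 1.

1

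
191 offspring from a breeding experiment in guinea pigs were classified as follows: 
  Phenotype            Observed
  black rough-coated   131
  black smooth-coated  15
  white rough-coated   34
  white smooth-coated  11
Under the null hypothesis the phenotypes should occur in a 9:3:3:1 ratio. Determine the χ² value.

The 9:3:3:1 ratio has 16 parts, so with N = 191 the expected counts are:
  black rough-coated: 191 × 9/16 = 107.4375
  black smooth-coated: 191 × 3/16 = 35.8125
  white rough-coated: 191 × 3/16 = 35.8125
  white smooth-coated: 191 × 1/16 = 11.9375
χ² = Σ (O − E)² / E
  black rough-coated: (131 − 107.4375)² / 107.4375 = 5.1676
  black smooth-coated: (15 − 35.8125)² / 35.8125 = 12.0952
  white rough-coated: (34 − 35.8125)² / 35.8125 = 0.0917
  white smooth-coated: (11 − 11.9375)² / 11.9375 = 0.0736
χ² = 5.1676 + 12.0952 + 0.0917 + 0.0736 = 17.4281 ≈ 17.428

17.428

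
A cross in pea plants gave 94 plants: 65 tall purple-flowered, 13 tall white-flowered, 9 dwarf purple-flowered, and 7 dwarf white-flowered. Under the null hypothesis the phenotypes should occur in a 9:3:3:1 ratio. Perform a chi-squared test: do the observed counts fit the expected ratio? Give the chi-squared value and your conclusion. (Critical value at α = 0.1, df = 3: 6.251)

Under the 9:3:3:1 hypothesis (Σ ratio = 16, N = 94):
  tall purple-flowered: 94 × 9/16 = 52.875
  tall white-flowered: 94 × 3/16 = 17.625
  dwarf purple-flowered: 94 × 3/16 = 17.625
  dwarf white-flowered: 94 × 1/16 = 5.875
χ² = Σ (O − E)² / E
  tall purple-flowered: (65 − 52.875)² / 52.875 = 2.7804
  tall white-flowered: (13 − 17.625)² / 17.625 = 1.2137
  dwarf purple-flowered: (9 − 17.625)² / 17.625 = 4.2207
  dwarf white-flowered: (7 − 5.875)² / 5.875 = 0.2154
χ² = 2.7804 + 1.2137 + 4.2207 + 0.2154 = 8.4302 ≈ 8.430
Degrees of freedom = 4 − 1 = 3; critical value at α = 0.1 is 6.251.
Since 8.430 > 6.251, we reject the null hypothesis — the data do not fit the 9:3:3:1 ratio.

8.430; not consistent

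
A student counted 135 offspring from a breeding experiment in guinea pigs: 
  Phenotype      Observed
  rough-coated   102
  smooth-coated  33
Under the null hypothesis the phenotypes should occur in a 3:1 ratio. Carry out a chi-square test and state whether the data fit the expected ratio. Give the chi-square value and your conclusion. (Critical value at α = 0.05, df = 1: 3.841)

Expected counts for N = 135 under a 3:1 ratio (total parts = 4):
  rough-coated: 135 × 3/4 = 101.25
  smooth-coated: 135 × 1/4 = 33.75
χ² = Σ (O − E)² / E
  rough-coated: (102 − 101.25)² / 101.25 = 0.0056
  smooth-coated: (33 − 33.75)² / 33.75 = 0.0167
χ² = 0.0056 + 0.0167 = 0.0223 ≈ 0.022
Degrees of freedom = 2 − 1 = 1; critical value at α = 0.05 is 3.841.
Since 0.022 < 3.841, we fail to reject the null hypothesis — the data are consistent with the 3:1 ratio.

0.022; consistent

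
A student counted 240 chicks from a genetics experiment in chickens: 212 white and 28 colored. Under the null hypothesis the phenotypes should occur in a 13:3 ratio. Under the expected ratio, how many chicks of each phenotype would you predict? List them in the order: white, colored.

Total ratio parts = 16. Expected numbers out of 240:
  white: 240 × 13/16 = 195
  colored: 240 × 3/16 = 45

195, 45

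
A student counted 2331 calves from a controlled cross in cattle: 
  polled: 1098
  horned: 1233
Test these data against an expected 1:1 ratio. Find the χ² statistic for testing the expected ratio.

Total ratio parts = 2. Expected numbers out of 2331:
  polled: 2331 × 1/2 = 1165.5
  horned: 2331 × 1/2 = 1165.5
χ² = Σ (O − E)² / E
  polled: (1098 − 1165.5)² / 1165.5 = 3.9093
  horned: (1233 − 1165.5)² / 1165.5 = 3.9093
χ² = 3.9093 + 3.9093 = 7.8186 ≈ 7.819

7.819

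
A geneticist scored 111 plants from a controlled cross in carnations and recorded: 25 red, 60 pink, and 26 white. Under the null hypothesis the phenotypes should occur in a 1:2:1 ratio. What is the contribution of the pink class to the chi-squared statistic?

Expected counts for N = 111 under a 1:2:1 ratio (total parts = 4):
  red: 111 × 1/4 = 27.75
  pink: 111 × 2/4 = 55.5
  white: 111 × 1/4 = 27.75
Contribution of pink: (60 − 55.5)² / 55.5 = 0.3649

0.365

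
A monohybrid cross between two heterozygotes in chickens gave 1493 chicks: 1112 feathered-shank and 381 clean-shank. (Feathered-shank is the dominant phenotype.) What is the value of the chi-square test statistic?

For a monohybrid cross between heterozygotes with complete dominance, the expected phenotypic ratio is 3:1.
Total ratio parts = 4. Expected numbers out of 1493:
  feathered-shank: 1493 × 3/4 = 1119.75
  clean-shank: 1493 × 1/4 = 373.25
χ² = Σ (O − E)² / E
  feathered-shank: (1112 − 1119.75)² / 1119.75 = 0.0536
  clean-shank: (381 − 373.25)² / 373.25 = 0.1609
χ² = 0.0536 + 0.1609 = 0.2145 ≈ 0.215

0.215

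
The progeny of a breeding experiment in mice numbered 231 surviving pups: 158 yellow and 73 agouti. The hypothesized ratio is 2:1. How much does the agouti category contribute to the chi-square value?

The 2:1 ratio has 3 parts, so with N = 231 the expected counts are:
  yellow: 231 × 2/3 = 154
  agouti: 231 × 1/3 = 77
Contribution of agouti: (73 − 77)² / 77 = 0.2078

0.208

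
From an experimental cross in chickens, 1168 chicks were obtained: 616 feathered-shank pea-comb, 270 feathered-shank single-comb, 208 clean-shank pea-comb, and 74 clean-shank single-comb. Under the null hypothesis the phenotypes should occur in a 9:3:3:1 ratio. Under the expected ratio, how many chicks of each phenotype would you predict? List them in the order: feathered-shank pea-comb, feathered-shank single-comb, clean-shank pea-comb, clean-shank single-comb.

Under the 9:3:3:1 hypothesis (Σ ratio = 16, N = 1168):
  feathered-shank pea-comb: 1168 × 9/16 = 657
  feathered-shank single-comb: 1168 × 3/16 = 219
  clean-shank pea-comb: 1168 × 3/16 = 219
  clean-shank single-comb: 1168 × 1/16 = 73

657, 219, 219, 73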